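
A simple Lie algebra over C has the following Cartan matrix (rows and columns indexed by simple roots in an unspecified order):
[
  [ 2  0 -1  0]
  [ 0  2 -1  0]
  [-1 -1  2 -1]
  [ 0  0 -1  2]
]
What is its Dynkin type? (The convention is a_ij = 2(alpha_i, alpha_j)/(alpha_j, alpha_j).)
The matrix has rank 4 with 2's on the diagonal. Reading the off-diagonal entries as Dynkin edges (a single edge where a_ij = a_ji = -1; a double or triple edge where a_ij * a_ji = 2 or 3), the diagram is a chain of 2 nodes with a fork of two nodes at one end (D_4). One simple-root ordering that puts it in standard form is (alpha_2, alpha_3, alpha_4, alpha_1). So the algebra is type D_4, i.e. so(8).

type D_4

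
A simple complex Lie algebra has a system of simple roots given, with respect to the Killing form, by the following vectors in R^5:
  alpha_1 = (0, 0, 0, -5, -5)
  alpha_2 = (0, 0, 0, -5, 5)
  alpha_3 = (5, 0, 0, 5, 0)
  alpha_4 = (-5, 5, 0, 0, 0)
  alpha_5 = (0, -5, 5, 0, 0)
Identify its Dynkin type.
Compute the Cartan integers a_ij = 2(alpha_i, alpha_j)/(alpha_j, alpha_j); the resulting 5x5 Cartan matrix is
[[2, 0, -1, 0, 0], [0, 2, -1, 0, 0], [-1, -1, 2, -1, 0], [0, 0, -1, 2, -1], [0, 0, 0, -1, 2]].
All simple roots have the same length, so the diagram is simply laced. The associated Dynkin diagram is a chain of 3 nodes with a fork of two nodes at one end (D_5), so the type is D_5 (the algebra so(10)).

type D_5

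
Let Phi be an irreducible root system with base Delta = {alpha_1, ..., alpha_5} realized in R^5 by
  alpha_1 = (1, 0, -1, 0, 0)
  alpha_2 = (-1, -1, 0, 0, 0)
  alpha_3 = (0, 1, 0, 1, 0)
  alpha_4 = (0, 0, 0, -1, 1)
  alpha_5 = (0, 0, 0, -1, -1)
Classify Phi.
Compute the Cartan integers a_ij = 2(alpha_i, alpha_j)/(alpha_j, alpha_j); the resulting 5x5 Cartan matrix is
[[2, -1, 0, 0, 0], [-1, 2, -1, 0, 0], [0, -1, 2, -1, -1], [0, 0, -1, 2, 0], [0, 0, -1, 0, 2]].
All simple roots have the same length, so the diagram is simply laced. The associated Dynkin diagram is a chain of 3 nodes with a fork of two nodes at one end (D_5), so the type is D_5 (the algebra so(10)).

D5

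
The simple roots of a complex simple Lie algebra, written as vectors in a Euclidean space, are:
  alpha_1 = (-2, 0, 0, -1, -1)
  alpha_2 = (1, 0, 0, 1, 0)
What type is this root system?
G2

Compute the Cartan integers a_ij = 2(alpha_i, alpha_j)/(alpha_j, alpha_j); the resulting 2x2 Cartan matrix is
[[2, -3], [-1, 2]].
The roots have two lengths (squared-length ratio 3:1); the short ones are alpha_{2}. The associated Dynkin diagram is two nodes joined by a triple edge (G_2), so the type is G_2.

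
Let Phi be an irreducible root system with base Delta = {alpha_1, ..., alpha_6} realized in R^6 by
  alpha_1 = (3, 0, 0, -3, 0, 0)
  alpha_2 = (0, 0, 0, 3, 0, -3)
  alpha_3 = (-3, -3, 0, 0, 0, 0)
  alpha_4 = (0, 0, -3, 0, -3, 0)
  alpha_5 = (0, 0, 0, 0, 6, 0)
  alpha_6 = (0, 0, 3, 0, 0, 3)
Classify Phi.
Compute the Cartan integers a_ij = 2(alpha_i, alpha_j)/(alpha_j, alpha_j); the resulting 6x6 Cartan matrix is
[[2, -1, -1, 0, 0, 0], [-1, 2, 0, 0, 0, -1], [-1, 0, 2, 0, 0, 0], [0, 0, 0, 2, -1, -1], [0, 0, 0, -2, 2, 0], [0, -1, 0, -1, 0, 2]].
The roots have two lengths (squared-length ratio 2:1); the short ones are alpha_{1,2,3,4,6}. The associated Dynkin diagram is a chain of 6 nodes with a double edge at one end; the terminal node there is the unique long simple root (C_6), so the type is C_6 (the algebra sp(12)).

C6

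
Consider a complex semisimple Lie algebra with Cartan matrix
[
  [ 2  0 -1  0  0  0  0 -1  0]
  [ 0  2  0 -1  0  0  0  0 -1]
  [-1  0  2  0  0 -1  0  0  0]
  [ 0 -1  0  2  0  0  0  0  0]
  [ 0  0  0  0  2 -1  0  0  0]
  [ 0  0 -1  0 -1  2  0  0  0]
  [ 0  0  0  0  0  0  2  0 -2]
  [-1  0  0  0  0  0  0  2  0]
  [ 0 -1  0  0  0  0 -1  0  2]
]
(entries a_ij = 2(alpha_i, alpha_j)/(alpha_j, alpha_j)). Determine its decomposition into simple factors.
The diagram associated to this matrix has two connected components: the simple roots {alpha_1, alpha_3, alpha_5, alpha_6, alpha_8} form a chain of 5 nodes with single edges (A_5), and {alpha_2, alpha_4, alpha_7, alpha_9} form a chain of 4 nodes with a double edge at one end; the terminal node there is the unique long simple root (C_4). A semisimple Lie algebra decomposes uniquely as the direct sum of simple ideals, one per connected component of its Dynkin diagram, so g ≅ A_5 ⊕ C_4 (dimension 35 + 36 = 71).

type A_5 + type C_4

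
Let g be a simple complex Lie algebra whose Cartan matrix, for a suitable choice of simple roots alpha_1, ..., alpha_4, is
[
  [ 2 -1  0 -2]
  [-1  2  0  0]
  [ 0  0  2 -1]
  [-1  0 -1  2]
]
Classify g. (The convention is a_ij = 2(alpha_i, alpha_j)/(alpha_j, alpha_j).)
F_4

The matrix has rank 4 with 2's on the diagonal. Reading the off-diagonal entries as Dynkin edges (a single edge where a_ij = a_ji = -1; a double or triple edge where a_ij * a_ji = 2 or 3), the diagram is a chain of 4 nodes with a double edge between the middle two (F_4). One simple-root ordering that puts it in standard form is (alpha_2, alpha_1, alpha_4, alpha_3). So the algebra is type F_4.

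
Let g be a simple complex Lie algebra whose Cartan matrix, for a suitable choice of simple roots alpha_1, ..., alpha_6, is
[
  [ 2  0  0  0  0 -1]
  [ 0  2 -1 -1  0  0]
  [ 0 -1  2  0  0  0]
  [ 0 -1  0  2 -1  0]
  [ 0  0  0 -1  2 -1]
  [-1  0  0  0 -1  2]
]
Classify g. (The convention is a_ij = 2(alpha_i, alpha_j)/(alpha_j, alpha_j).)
The matrix has rank 6 with 2's on the diagonal. Reading the off-diagonal entries as Dynkin edges (a single edge where a_ij = a_ji = -1; a double or triple edge where a_ij * a_ji = 2 or 3), the diagram is a chain of 6 nodes with single edges (A_6). One simple-root ordering that puts it in standard form is (alpha_3, alpha_2, alpha_4, alpha_5, alpha_6, alpha_1). So the algebra is type A_6, i.e. sl(7).

A_6 (sl(7))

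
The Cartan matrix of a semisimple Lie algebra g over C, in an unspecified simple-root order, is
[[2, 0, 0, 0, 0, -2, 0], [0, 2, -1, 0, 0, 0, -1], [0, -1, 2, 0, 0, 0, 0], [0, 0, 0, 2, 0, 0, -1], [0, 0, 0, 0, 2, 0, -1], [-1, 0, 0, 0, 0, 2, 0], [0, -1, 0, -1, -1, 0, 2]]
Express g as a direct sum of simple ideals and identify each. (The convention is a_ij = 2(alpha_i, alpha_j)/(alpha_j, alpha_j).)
The diagram associated to this matrix has two connected components: the simple roots {alpha_1, alpha_6} form a chain of 2 nodes with a double edge at one end; the terminal node there is the unique short simple root (B_2), and {alpha_2, alpha_3, alpha_4, alpha_5, alpha_7} form a chain of 3 nodes with a fork of two nodes at one end (D_5). A semisimple Lie algebra decomposes uniquely as the direct sum of simple ideals, one per connected component of its Dynkin diagram, so g ≅ B_2 ⊕ D_5 (dimension 10 + 45 = 55).

B_2 (so(5)) + D_5 (so(10))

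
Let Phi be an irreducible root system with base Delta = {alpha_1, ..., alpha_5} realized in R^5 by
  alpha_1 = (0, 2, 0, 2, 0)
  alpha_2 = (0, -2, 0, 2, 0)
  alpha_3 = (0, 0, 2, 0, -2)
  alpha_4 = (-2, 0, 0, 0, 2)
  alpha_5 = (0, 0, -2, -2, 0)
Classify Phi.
Compute the Cartan integers a_ij = 2(alpha_i, alpha_j)/(alpha_j, alpha_j); the resulting 5x5 Cartan matrix is
[[2, 0, 0, 0, -1], [0, 2, 0, 0, -1], [0, 0, 2, -1, -1], [0, 0, -1, 2, 0], [-1, -1, -1, 0, 2]].
All simple roots have the same length, so the diagram is simply laced. The associated Dynkin diagram is a chain of 3 nodes with a fork of two nodes at one end (D_5), so the type is D_5 (the algebra so(10)).

D_5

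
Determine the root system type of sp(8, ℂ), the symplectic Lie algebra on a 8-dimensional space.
This is sp(8), which has dimension 8(8+1)/2 = 36 and rank 8/2 = 4. In the classification of classical Lie algebras, the symplectic algebra sp(2n) has type C_n; here n = 4, so the Dynkin diagram is a chain of 4 nodes with a double edge at one end; the terminal node there is the unique long simple root (C_4). Hence the type is C_4.

type C_4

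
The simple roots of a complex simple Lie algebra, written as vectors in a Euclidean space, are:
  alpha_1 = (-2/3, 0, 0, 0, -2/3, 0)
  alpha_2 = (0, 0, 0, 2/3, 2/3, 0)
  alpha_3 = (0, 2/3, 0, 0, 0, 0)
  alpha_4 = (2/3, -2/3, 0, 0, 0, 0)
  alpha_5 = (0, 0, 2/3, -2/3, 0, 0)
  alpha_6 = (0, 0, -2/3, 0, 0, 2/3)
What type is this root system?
Compute the Cartan integers a_ij = 2(alpha_i, alpha_j)/(alpha_j, alpha_j); the resulting 6x6 Cartan matrix is
[[2, -1, 0, -1, 0, 0], [-1, 2, 0, 0, -1, 0], [0, 0, 2, -1, 0, 0], [-1, 0, -2, 2, 0, 0], [0, -1, 0, 0, 2, -1], [0, 0, 0, 0, -1, 2]].
The roots have two lengths (squared-length ratio 2:1); the short ones are alpha_{3}. The associated Dynkin diagram is a chain of 6 nodes with a double edge at one end; the terminal node there is the unique short simple root (B_6), so the type is B_6 (the algebra so(13)).

B_6 (so(13))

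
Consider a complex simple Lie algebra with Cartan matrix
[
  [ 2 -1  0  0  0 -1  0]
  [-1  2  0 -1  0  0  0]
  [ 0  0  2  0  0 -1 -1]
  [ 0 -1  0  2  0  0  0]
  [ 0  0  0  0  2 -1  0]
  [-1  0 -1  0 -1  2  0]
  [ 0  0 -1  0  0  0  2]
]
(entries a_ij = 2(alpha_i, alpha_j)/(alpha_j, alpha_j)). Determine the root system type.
The matrix has rank 7 with 2's on the diagonal. Reading the off-diagonal entries as Dynkin edges (a single edge where a_ij = a_ji = -1; a double or triple edge where a_ij * a_ji = 2 or 3), the diagram is a chain of 6 nodes with one extra node attached to the third node from one end (E_7). One simple-root ordering that puts it in standard form is (alpha_7, alpha_5, alpha_3, alpha_6, alpha_1, alpha_2, alpha_4). So the algebra is type E_7.

E_7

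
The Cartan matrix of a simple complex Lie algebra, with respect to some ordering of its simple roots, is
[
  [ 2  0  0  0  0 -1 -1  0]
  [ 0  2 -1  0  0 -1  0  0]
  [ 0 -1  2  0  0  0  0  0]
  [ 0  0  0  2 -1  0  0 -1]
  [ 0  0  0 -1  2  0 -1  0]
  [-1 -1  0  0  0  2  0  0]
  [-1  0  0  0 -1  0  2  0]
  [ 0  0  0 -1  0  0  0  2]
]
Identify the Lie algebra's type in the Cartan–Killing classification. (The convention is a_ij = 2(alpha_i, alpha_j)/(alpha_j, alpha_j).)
The matrix has rank 8 with 2's on the diagonal. Reading the off-diagonal entries as Dynkin edges (a single edge where a_ij = a_ji = -1; a double or triple edge where a_ij * a_ji = 2 or 3), the diagram is a chain of 8 nodes with single edges (A_8). One simple-root ordering that puts it in standard form is (alpha_3, alpha_2, alpha_6, alpha_1, alpha_7, alpha_5, alpha_4, alpha_8). So the algebra is type A_8, i.e. sl(9).

A_8 (sl(9))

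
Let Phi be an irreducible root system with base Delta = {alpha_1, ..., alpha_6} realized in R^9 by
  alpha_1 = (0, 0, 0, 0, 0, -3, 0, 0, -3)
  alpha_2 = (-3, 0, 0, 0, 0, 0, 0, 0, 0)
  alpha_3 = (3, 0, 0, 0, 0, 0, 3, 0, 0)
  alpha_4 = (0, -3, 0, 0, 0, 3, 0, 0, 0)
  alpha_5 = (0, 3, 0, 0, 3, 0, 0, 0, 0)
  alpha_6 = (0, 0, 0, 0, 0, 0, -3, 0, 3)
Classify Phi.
Compute the Cartan integers a_ij = 2(alpha_i, alpha_j)/(alpha_j, alpha_j); the resulting 6x6 Cartan matrix is
[[2, 0, 0, -1, 0, -1], [0, 2, -1, 0, 0, 0], [0, -2, 2, 0, 0, -1], [-1, 0, 0, 2, -1, 0], [0, 0, 0, -1, 2, 0], [-1, 0, -1, 0, 0, 2]].
The roots have two lengths (squared-length ratio 2:1); the short ones are alpha_{2}. The associated Dynkin diagram is a chain of 6 nodes with a double edge at one end; the terminal node there is the unique short simple root (B_6), so the type is B_6 (the algebra so(13)).

B_6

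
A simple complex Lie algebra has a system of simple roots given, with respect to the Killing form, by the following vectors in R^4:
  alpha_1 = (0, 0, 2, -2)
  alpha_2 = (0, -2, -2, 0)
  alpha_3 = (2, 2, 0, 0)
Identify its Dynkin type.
Compute the Cartan integers a_ij = 2(alpha_i, alpha_j)/(alpha_j, alpha_j); the resulting 3x3 Cartan matrix is
[[2, -1, 0], [-1, 2, -1], [0, -1, 2]].
All simple roots have the same length, so the diagram is simply laced. The associated Dynkin diagram is a chain of 3 nodes with single edges (A_3), so the type is A_3 (the algebra sl(4)).

type A_3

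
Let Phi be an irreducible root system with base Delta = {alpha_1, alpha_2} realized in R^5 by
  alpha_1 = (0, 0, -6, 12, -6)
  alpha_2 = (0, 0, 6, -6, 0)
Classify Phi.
Compute the Cartan integers a_ij = 2(alpha_i, alpha_j)/(alpha_j, alpha_j); the resulting 2x2 Cartan matrix is
[[2, -3], [-1, 2]].
The roots have two lengths (squared-length ratio 3:1); the short ones are alpha_{2}. The associated Dynkin diagram is two nodes joined by a triple edge (G_2), so the type is G_2.

type G_2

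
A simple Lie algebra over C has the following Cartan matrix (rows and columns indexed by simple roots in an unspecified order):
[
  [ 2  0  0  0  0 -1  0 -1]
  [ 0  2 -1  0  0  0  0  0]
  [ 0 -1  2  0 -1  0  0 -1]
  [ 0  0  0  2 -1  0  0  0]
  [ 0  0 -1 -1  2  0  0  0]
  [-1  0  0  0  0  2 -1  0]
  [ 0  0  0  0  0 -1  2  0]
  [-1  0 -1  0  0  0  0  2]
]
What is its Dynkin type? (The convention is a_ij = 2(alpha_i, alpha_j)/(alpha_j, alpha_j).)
The matrix has rank 8 with 2's on the diagonal. Reading the off-diagonal entries as Dynkin edges (a single edge where a_ij = a_ji = -1; a double or triple edge where a_ij * a_ji = 2 or 3), the diagram is a chain of 7 nodes with one extra node attached to the third node from one end (E_8). One simple-root ordering that puts it in standard form is (alpha_4, alpha_2, alpha_5, alpha_3, alpha_8, alpha_1, alpha_6, alpha_7). So the algebra is type E_8.

E_8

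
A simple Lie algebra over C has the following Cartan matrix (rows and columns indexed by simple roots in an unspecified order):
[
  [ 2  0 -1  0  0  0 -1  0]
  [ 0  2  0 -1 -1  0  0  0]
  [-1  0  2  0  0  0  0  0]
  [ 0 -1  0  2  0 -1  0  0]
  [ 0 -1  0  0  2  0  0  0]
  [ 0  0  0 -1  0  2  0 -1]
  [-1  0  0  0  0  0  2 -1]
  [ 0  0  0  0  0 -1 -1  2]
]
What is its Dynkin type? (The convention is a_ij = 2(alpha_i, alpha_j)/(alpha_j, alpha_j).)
The matrix has rank 8 with 2's on the diagonal. Reading the off-diagonal entries as Dynkin edges (a single edge where a_ij = a_ji = -1; a double or triple edge where a_ij * a_ji = 2 or 3), the diagram is a chain of 8 nodes with single edges (A_8). One simple-root ordering that puts it in standard form is (alpha_5, alpha_2, alpha_4, alpha_6, alpha_8, alpha_7, alpha_1, alpha_3). So the algebra is type A_8, i.e. sl(9).

A8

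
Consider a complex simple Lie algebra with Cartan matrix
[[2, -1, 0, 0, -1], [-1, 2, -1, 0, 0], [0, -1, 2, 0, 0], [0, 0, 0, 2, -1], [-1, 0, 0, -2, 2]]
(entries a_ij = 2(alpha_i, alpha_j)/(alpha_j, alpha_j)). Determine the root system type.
type B_5

The matrix has rank 5 with 2's on the diagonal. Reading the off-diagonal entries as Dynkin edges (a single edge where a_ij = a_ji = -1; a double or triple edge where a_ij * a_ji = 2 or 3), the diagram is a chain of 5 nodes with a double edge at one end; the terminal node there is the unique short simple root (B_5). One simple-root ordering that puts it in standard form is (alpha_3, alpha_2, alpha_1, alpha_5, alpha_4). So the algebra is type B_5, i.e. so(11).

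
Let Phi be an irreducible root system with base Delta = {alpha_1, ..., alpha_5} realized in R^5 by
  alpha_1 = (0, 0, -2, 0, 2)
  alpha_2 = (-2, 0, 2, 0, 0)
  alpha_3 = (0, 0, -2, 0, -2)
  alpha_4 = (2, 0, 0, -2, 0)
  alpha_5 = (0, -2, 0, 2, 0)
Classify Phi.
Compute the Cartan integers a_ij = 2(alpha_i, alpha_j)/(alpha_j, alpha_j); the resulting 5x5 Cartan matrix is
[[2, -1, 0, 0, 0], [-1, 2, -1, -1, 0], [0, -1, 2, 0, 0], [0, -1, 0, 2, -1], [0, 0, 0, -1, 2]].
All simple roots have the same length, so the diagram is simply laced. The associated Dynkin diagram is a chain of 3 nodes with a fork of two nodes at one end (D_5), so the type is D_5 (the algebra so(10)).

D_5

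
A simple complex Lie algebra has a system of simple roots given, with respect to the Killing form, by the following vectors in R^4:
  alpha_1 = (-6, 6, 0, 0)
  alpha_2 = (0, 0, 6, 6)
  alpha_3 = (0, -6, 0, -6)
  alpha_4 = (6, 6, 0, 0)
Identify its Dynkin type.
type D_4

Compute the Cartan integers a_ij = 2(alpha_i, alpha_j)/(alpha_j, alpha_j); the resulting 4x4 Cartan matrix is
[[2, 0, -1, 0], [0, 2, -1, 0], [-1, -1, 2, -1], [0, 0, -1, 2]].
All simple roots have the same length, so the diagram is simply laced. The associated Dynkin diagram is a chain of 2 nodes with a fork of two nodes at one end (D_4), so the type is D_4 (the algebra so(8)).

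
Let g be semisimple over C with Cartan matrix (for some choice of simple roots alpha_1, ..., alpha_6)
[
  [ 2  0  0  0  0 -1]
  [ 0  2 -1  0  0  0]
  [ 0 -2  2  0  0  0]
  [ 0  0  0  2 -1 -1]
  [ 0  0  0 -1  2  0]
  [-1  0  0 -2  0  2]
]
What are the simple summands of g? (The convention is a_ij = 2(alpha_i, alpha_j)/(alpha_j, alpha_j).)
B_2 ⊕ F_4

The diagram associated to this matrix has two connected components: the simple roots {alpha_2, alpha_3} form a chain of 2 nodes with a double edge at one end; the terminal node there is the unique short simple root (B_2), and {alpha_1, alpha_4, alpha_5, alpha_6} form a chain of 4 nodes with a double edge between the middle two (F_4). A semisimple Lie algebra decomposes uniquely as the direct sum of simple ideals, one per connected component of its Dynkin diagram, so g ≅ B_2 ⊕ F_4 (dimension 10 + 52 = 62).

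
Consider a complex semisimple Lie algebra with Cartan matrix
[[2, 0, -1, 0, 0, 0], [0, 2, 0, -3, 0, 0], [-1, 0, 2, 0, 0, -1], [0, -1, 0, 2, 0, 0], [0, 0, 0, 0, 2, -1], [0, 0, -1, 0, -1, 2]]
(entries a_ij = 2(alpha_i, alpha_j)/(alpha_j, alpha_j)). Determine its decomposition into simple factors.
A4 + G2

The diagram associated to this matrix has two connected components: the simple roots {alpha_1, alpha_3, alpha_5, alpha_6} form a chain of 4 nodes with single edges (A_4), and {alpha_2, alpha_4} form two nodes joined by a triple edge (G_2). A semisimple Lie algebra decomposes uniquely as the direct sum of simple ideals, one per connected component of its Dynkin diagram, so g ≅ A_4 ⊕ G_2 (dimension 24 + 14 = 38).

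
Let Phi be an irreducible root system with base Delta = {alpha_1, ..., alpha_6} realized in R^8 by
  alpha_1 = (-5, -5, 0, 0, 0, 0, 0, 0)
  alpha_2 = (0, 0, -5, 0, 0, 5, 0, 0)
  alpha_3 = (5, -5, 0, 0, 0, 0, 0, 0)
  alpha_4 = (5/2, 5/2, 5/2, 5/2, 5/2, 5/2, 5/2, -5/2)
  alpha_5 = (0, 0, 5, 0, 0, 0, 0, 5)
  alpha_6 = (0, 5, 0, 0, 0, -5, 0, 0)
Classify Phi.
Compute the Cartan integers a_ij = 2(alpha_i, alpha_j)/(alpha_j, alpha_j); the resulting 6x6 Cartan matrix is
[[2, 0, 0, -1, 0, -1], [0, 2, 0, 0, -1, -1], [0, 0, 2, 0, 0, -1], [-1, 0, 0, 2, 0, 0], [0, -1, 0, 0, 2, 0], [-1, -1, -1, 0, 0, 2]].
All simple roots have the same length, so the diagram is simply laced. The associated Dynkin diagram is a chain of 5 nodes with one extra node attached to the third node from one end (E_6), so the type is E_6.

E_6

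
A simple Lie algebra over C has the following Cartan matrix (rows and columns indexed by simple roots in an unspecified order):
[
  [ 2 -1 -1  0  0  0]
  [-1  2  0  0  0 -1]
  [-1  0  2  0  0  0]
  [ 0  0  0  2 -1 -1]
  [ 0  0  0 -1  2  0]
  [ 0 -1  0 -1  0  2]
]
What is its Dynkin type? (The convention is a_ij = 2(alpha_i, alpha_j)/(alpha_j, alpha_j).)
The matrix has rank 6 with 2's on the diagonal. Reading the off-diagonal entries as Dynkin edges (a single edge where a_ij = a_ji = -1; a double or triple edge where a_ij * a_ji = 2 or 3), the diagram is a chain of 6 nodes with single edges (A_6). One simple-root ordering that puts it in standard form is (alpha_5, alpha_4, alpha_6, alpha_2, alpha_1, alpha_3). So the algebra is type A_6, i.e. sl(7).

A_6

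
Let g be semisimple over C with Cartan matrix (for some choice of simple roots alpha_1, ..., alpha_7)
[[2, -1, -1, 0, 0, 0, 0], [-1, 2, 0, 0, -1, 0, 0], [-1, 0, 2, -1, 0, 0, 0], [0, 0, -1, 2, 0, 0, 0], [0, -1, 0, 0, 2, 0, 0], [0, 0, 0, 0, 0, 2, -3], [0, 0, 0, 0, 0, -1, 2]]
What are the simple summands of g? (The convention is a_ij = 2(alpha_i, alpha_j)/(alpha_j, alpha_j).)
A_5 (sl(6)) + G_2

The diagram associated to this matrix has two connected components: the simple roots {alpha_1, alpha_2, alpha_3, alpha_4, alpha_5} form a chain of 5 nodes with single edges (A_5), and {alpha_6, alpha_7} form two nodes joined by a triple edge (G_2). A semisimple Lie algebra decomposes uniquely as the direct sum of simple ideals, one per connected component of its Dynkin diagram, so g ≅ A_5 ⊕ G_2 (dimension 35 + 14 = 49).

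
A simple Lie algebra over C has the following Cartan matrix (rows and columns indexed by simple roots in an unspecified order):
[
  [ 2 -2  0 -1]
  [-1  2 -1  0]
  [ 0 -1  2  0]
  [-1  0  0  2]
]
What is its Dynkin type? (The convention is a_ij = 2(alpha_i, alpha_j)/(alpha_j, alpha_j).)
The matrix has rank 4 with 2's on the diagonal. Reading the off-diagonal entries as Dynkin edges (a single edge where a_ij = a_ji = -1; a double or triple edge where a_ij * a_ji = 2 or 3), the diagram is a chain of 4 nodes with a double edge between the middle two (F_4). One simple-root ordering that puts it in standard form is (alpha_4, alpha_1, alpha_2, alpha_3). So the algebra is type F_4.

type F_4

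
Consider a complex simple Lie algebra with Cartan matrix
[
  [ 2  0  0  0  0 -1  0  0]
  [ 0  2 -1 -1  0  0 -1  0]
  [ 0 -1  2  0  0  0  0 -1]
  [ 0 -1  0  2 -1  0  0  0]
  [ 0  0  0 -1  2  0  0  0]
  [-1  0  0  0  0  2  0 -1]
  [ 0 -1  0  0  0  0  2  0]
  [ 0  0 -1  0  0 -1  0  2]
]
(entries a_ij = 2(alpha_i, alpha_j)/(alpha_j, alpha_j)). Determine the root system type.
E8

The matrix has rank 8 with 2's on the diagonal. Reading the off-diagonal entries as Dynkin edges (a single edge where a_ij = a_ji = -1; a double or triple edge where a_ij * a_ji = 2 or 3), the diagram is a chain of 7 nodes with one extra node attached to the third node from one end (E_8). One simple-root ordering that puts it in standard form is (alpha_5, alpha_7, alpha_4, alpha_2, alpha_3, alpha_8, alpha_6, alpha_1). So the algebra is type E_8.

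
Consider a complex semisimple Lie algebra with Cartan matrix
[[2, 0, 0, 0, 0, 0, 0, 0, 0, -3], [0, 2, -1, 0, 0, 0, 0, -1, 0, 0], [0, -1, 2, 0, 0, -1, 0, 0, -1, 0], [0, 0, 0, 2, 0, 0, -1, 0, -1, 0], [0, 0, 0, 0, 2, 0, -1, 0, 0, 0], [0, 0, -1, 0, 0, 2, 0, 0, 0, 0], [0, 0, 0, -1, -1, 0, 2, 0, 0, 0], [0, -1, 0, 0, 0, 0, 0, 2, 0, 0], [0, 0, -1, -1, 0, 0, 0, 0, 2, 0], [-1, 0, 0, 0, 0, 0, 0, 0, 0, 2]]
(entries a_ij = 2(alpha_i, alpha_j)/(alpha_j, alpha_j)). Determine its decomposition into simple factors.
The diagram associated to this matrix has two connected components: the simple roots {alpha_2, alpha_3, alpha_4, alpha_5, alpha_6, alpha_7, alpha_8, alpha_9} form a chain of 7 nodes with one extra node attached to the third node from one end (E_8), and {alpha_1, alpha_10} form two nodes joined by a triple edge (G_2). A semisimple Lie algebra decomposes uniquely as the direct sum of simple ideals, one per connected component of its Dynkin diagram, so g ≅ E_8 ⊕ G_2 (dimension 248 + 14 = 262).

E_8 + G_2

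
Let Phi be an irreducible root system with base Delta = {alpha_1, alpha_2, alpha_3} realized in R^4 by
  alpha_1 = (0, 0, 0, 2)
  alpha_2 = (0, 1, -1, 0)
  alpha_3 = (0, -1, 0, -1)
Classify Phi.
C_3 (sp(6))

Compute the Cartan integers a_ij = 2(alpha_i, alpha_j)/(alpha_j, alpha_j); the resulting 3x3 Cartan matrix is
[[2, 0, -2], [0, 2, -1], [-1, -1, 2]].
The roots have two lengths (squared-length ratio 2:1); the short ones are alpha_{2,3}. The associated Dynkin diagram is a chain of 3 nodes with a double edge at one end; the terminal node there is the unique long simple root (C_3), so the type is C_3 (the algebra sp(6)).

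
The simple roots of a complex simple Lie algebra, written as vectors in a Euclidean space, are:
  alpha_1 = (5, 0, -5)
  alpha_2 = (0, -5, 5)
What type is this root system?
Compute the Cartan integers a_ij = 2(alpha_i, alpha_j)/(alpha_j, alpha_j); the resulting 2x2 Cartan matrix is
[[2, -1], [-1, 2]].
All simple roots have the same length, so the diagram is simply laced. The associated Dynkin diagram is a chain of 2 nodes with single edges (A_2), so the type is A_2 (the algebra sl(3)).

A_2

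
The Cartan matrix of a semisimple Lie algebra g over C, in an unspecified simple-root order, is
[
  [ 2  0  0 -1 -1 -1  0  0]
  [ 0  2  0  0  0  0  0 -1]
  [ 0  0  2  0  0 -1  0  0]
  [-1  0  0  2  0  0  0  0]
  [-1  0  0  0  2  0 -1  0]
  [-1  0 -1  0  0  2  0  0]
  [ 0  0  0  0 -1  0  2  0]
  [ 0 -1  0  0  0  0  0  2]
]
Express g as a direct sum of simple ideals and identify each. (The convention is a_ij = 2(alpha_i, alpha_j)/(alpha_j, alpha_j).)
The diagram associated to this matrix has two connected components: the simple roots {alpha_2, alpha_8} form a chain of 2 nodes with single edges (A_2), and {alpha_1, alpha_3, alpha_4, alpha_5, alpha_6, alpha_7} form a chain of 5 nodes with one extra node attached to the third node from one end (E_6). A semisimple Lie algebra decomposes uniquely as the direct sum of simple ideals, one per connected component of its Dynkin diagram, so g ≅ A_2 ⊕ E_6 (dimension 8 + 78 = 86).

A_2 + E_6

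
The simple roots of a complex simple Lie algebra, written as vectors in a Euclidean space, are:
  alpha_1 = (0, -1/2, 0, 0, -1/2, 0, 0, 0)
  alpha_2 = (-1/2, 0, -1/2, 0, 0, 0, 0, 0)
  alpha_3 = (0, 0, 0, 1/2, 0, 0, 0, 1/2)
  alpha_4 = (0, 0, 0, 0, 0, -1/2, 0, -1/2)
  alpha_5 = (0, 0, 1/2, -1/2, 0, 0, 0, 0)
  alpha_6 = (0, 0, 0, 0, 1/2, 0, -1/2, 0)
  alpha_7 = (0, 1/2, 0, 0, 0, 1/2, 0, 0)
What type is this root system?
Compute the Cartan integers a_ij = 2(alpha_i, alpha_j)/(alpha_j, alpha_j); the resulting 7x7 Cartan matrix is
[[2, 0, 0, 0, 0, -1, -1], [0, 2, 0, 0, -1, 0, 0], [0, 0, 2, -1, -1, 0, 0], [0, 0, -1, 2, 0, 0, -1], [0, -1, -1, 0, 2, 0, 0], [-1, 0, 0, 0, 0, 2, 0], [-1, 0, 0, -1, 0, 0, 2]].
All simple roots have the same length, so the diagram is simply laced. The associated Dynkin diagram is a chain of 7 nodes with single edges (A_7), so the type is A_7 (the algebra sl(8)).

type A_7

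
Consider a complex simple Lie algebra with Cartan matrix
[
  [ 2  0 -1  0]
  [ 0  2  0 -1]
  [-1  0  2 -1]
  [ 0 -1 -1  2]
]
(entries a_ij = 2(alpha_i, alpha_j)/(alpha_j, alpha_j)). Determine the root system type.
A_4 (sl(5))

The matrix has rank 4 with 2's on the diagonal. Reading the off-diagonal entries as Dynkin edges (a single edge where a_ij = a_ji = -1; a double or triple edge where a_ij * a_ji = 2 or 3), the diagram is a chain of 4 nodes with single edges (A_4). One simple-root ordering that puts it in standard form is (alpha_2, alpha_4, alpha_3, alpha_1). So the algebra is type A_4, i.e. sl(5).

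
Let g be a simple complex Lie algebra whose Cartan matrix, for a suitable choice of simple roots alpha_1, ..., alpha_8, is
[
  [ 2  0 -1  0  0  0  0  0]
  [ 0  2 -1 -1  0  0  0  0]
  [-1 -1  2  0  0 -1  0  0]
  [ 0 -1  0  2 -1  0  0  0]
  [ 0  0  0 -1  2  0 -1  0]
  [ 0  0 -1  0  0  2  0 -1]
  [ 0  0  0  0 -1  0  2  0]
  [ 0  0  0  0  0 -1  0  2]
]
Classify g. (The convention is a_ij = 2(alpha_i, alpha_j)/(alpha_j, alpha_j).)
E_8

The matrix has rank 8 with 2's on the diagonal. Reading the off-diagonal entries as Dynkin edges (a single edge where a_ij = a_ji = -1; a double or triple edge where a_ij * a_ji = 2 or 3), the diagram is a chain of 7 nodes with one extra node attached to the third node from one end (E_8). One simple-root ordering that puts it in standard form is (alpha_8, alpha_1, alpha_6, alpha_3, alpha_2, alpha_4, alpha_5, alpha_7). So the algebra is type E_8.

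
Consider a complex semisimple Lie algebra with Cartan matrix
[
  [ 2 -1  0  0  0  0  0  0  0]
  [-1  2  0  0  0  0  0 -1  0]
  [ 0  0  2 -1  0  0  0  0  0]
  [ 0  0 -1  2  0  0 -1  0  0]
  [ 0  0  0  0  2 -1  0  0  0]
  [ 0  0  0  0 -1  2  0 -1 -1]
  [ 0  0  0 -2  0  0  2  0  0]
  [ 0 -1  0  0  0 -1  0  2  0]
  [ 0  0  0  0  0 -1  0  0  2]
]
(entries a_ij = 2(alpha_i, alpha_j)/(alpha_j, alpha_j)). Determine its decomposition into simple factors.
The diagram associated to this matrix has two connected components: the simple roots {alpha_3, alpha_4, alpha_7} form a chain of 3 nodes with a double edge at one end; the terminal node there is the unique long simple root (C_3), and {alpha_1, alpha_2, alpha_5, alpha_6, alpha_8, alpha_9} form a chain of 4 nodes with a fork of two nodes at one end (D_6). A semisimple Lie algebra decomposes uniquely as the direct sum of simple ideals, one per connected component of its Dynkin diagram, so g ≅ C_3 ⊕ D_6 (dimension 21 + 66 = 87).

type C_3 + type D_6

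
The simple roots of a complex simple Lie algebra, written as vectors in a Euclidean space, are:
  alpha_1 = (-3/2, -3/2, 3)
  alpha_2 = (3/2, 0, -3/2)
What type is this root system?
G_2

Compute the Cartan integers a_ij = 2(alpha_i, alpha_j)/(alpha_j, alpha_j); the resulting 2x2 Cartan matrix is
[[2, -3], [-1, 2]].
The roots have two lengths (squared-length ratio 3:1); the short ones are alpha_{2}. The associated Dynkin diagram is two nodes joined by a triple edge (G_2), so the type is G_2.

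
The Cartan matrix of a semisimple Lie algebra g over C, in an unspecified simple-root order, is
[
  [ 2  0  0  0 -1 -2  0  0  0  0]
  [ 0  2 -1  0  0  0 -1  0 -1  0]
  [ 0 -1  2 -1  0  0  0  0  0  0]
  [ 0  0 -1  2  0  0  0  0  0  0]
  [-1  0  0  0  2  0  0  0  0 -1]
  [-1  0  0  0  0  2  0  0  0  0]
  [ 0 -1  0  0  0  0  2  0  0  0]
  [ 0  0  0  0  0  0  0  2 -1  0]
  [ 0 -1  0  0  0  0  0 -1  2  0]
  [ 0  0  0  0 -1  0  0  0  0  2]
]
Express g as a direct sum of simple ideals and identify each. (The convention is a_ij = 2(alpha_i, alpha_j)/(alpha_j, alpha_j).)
B4 ⊕ E6

The diagram associated to this matrix has two connected components: the simple roots {alpha_1, alpha_5, alpha_6, alpha_10} form a chain of 4 nodes with a double edge at one end; the terminal node there is the unique short simple root (B_4), and {alpha_2, alpha_3, alpha_4, alpha_7, alpha_8, alpha_9} form a chain of 5 nodes with one extra node attached to the third node from one end (E_6). A semisimple Lie algebra decomposes uniquely as the direct sum of simple ideals, one per connected component of its Dynkin diagram, so g ≅ B_4 ⊕ E_6 (dimension 36 + 78 = 114).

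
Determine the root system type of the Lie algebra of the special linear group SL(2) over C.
This is sl(2), which has dimension 2^2 - 1 = 3 and rank 2 - 1 = 1 (a Cartan subalgebra is the diagonal traceless matrices). In the classification of classical Lie algebras, the special linear algebra sl(n+1) has type A_n; here n = 1, so the Dynkin diagram is a chain of 1 nodes with single edges (A_1). Hence the type is A_1.

A_1 (sl(2))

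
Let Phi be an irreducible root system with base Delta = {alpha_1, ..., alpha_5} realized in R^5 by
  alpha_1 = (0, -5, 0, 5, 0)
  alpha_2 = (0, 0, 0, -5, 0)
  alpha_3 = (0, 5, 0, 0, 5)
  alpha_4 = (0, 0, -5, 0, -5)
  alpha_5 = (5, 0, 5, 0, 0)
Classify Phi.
type B_5

Compute the Cartan integers a_ij = 2(alpha_i, alpha_j)/(alpha_j, alpha_j); the resulting 5x5 Cartan matrix is
[[2, -2, -1, 0, 0], [-1, 2, 0, 0, 0], [-1, 0, 2, -1, 0], [0, 0, -1, 2, -1], [0, 0, 0, -1, 2]].
The roots have two lengths (squared-length ratio 2:1); the short ones are alpha_{2}. The associated Dynkin diagram is a chain of 5 nodes with a double edge at one end; the terminal node there is the unique short simple root (B_5), so the type is B_5 (the algebra so(11)).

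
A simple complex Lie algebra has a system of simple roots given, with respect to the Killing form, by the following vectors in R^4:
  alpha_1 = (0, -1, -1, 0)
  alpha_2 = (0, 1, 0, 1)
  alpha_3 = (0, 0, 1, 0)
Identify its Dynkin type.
Compute the Cartan integers a_ij = 2(alpha_i, alpha_j)/(alpha_j, alpha_j); the resulting 3x3 Cartan matrix is
[[2, -1, -2], [-1, 2, 0], [-1, 0, 2]].
The roots have two lengths (squared-length ratio 2:1); the short ones are alpha_{3}. The associated Dynkin diagram is a chain of 3 nodes with a double edge at one end; the terminal node there is the unique short simple root (B_3), so the type is B_3 (the algebra so(7)).

B_3 (so(7))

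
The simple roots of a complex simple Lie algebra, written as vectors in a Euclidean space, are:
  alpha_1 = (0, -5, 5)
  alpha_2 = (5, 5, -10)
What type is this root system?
Compute the Cartan integers a_ij = 2(alpha_i, alpha_j)/(alpha_j, alpha_j); the resulting 2x2 Cartan matrix is
[[2, -1], [-3, 2]].
The roots have two lengths (squared-length ratio 3:1); the short ones are alpha_{1}. The associated Dynkin diagram is two nodes joined by a triple edge (G_2), so the type is G_2.

G2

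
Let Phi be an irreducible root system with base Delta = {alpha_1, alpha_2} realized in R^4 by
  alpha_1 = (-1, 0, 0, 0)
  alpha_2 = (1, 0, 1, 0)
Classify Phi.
Compute the Cartan integers a_ij = 2(alpha_i, alpha_j)/(alpha_j, alpha_j); the resulting 2x2 Cartan matrix is
[[2, -1], [-2, 2]].
The roots have two lengths (squared-length ratio 2:1); the short ones are alpha_{1}. The associated Dynkin diagram is a chain of 2 nodes with a double edge at one end; the terminal node there is the unique short simple root (B_2), so the type is B_2 (the algebra so(5)).

type B_2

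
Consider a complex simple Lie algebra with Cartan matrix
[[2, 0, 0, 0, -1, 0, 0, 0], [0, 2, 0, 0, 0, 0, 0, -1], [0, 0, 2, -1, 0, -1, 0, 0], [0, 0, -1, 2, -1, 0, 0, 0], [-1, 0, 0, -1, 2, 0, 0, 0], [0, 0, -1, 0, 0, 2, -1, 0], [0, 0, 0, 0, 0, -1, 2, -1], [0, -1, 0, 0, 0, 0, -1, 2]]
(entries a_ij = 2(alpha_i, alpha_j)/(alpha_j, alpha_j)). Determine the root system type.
The matrix has rank 8 with 2's on the diagonal. Reading the off-diagonal entries as Dynkin edges (a single edge where a_ij = a_ji = -1; a double or triple edge where a_ij * a_ji = 2 or 3), the diagram is a chain of 8 nodes with single edges (A_8). One simple-root ordering that puts it in standard form is (alpha_2, alpha_8, alpha_7, alpha_6, alpha_3, alpha_4, alpha_5, alpha_1). So the algebra is type A_8, i.e. sl(9).

A_8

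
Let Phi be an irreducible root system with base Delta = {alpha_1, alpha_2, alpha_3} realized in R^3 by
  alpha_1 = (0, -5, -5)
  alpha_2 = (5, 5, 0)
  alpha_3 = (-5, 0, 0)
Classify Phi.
type B_3

Compute the Cartan integers a_ij = 2(alpha_i, alpha_j)/(alpha_j, alpha_j); the resulting 3x3 Cartan matrix is
[[2, -1, 0], [-1, 2, -2], [0, -1, 2]].
The roots have two lengths (squared-length ratio 2:1); the short ones are alpha_{3}. The associated Dynkin diagram is a chain of 3 nodes with a double edge at one end; the terminal node there is the unique short simple root (B_3), so the type is B_3 (the algebra so(7)).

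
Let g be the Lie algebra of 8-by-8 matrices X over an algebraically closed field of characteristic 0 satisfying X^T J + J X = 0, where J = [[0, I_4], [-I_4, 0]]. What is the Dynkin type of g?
This is sp(8), which has dimension 8(8+1)/2 = 36 and rank 8/2 = 4. In the classification of classical Lie algebras, the symplectic algebra sp(2n) has type C_n; here n = 4, so the Dynkin diagram is a chain of 4 nodes with a double edge at one end; the terminal node there is the unique long simple root (C_4). Hence the type is C_4.

C_4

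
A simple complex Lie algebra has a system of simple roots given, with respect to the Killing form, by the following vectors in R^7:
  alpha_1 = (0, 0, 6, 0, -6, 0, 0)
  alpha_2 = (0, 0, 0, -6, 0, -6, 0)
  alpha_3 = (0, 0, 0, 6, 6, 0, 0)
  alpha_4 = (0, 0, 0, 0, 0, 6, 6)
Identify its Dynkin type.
A4

Compute the Cartan integers a_ij = 2(alpha_i, alpha_j)/(alpha_j, alpha_j); the resulting 4x4 Cartan matrix is
[[2, 0, -1, 0], [0, 2, -1, -1], [-1, -1, 2, 0], [0, -1, 0, 2]].
All simple roots have the same length, so the diagram is simply laced. The associated Dynkin diagram is a chain of 4 nodes with single edges (A_4), so the type is A_4 (the algebra sl(5)).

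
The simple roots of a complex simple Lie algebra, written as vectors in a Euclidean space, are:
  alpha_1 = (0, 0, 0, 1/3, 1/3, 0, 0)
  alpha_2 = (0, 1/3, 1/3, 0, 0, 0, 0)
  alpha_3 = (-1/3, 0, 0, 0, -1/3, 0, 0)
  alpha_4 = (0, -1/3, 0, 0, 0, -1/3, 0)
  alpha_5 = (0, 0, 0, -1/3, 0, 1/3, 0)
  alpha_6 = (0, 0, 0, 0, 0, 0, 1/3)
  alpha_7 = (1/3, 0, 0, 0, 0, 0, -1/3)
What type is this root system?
Compute the Cartan integers a_ij = 2(alpha_i, alpha_j)/(alpha_j, alpha_j); the resulting 7x7 Cartan matrix is
[[2, 0, -1, 0, -1, 0, 0], [0, 2, 0, -1, 0, 0, 0], [-1, 0, 2, 0, 0, 0, -1], [0, -1, 0, 2, -1, 0, 0], [-1, 0, 0, -1, 2, 0, 0], [0, 0, 0, 0, 0, 2, -1], [0, 0, -1, 0, 0, -2, 2]].
The roots have two lengths (squared-length ratio 2:1); the short ones are alpha_{6}. The associated Dynkin diagram is a chain of 7 nodes with a double edge at one end; the terminal node there is the unique short simple root (B_7), so the type is B_7 (the algebra so(15)).

B7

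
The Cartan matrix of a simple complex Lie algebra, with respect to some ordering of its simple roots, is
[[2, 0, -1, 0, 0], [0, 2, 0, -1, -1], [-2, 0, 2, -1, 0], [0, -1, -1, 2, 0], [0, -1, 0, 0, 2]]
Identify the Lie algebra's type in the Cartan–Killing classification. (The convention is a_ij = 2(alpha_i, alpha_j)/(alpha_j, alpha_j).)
B5

The matrix has rank 5 with 2's on the diagonal. Reading the off-diagonal entries as Dynkin edges (a single edge where a_ij = a_ji = -1; a double or triple edge where a_ij * a_ji = 2 or 3), the diagram is a chain of 5 nodes with a double edge at one end; the terminal node there is the unique short simple root (B_5). One simple-root ordering that puts it in standard form is (alpha_5, alpha_2, alpha_4, alpha_3, alpha_1). So the algebra is type B_5, i.e. so(11).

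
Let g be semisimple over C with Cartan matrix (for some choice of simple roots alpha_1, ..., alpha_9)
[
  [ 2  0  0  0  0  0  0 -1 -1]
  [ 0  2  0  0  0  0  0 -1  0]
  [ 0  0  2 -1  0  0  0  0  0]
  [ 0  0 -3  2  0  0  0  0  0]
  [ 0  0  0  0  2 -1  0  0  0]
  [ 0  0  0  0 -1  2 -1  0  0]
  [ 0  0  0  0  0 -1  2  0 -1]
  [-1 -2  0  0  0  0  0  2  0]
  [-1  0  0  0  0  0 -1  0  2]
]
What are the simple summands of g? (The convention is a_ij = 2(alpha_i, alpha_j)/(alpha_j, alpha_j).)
B_7 (so(15)) + G_2

The diagram associated to this matrix has two connected components: the simple roots {alpha_1, alpha_2, alpha_5, alpha_6, alpha_7, alpha_8, alpha_9} form a chain of 7 nodes with a double edge at one end; the terminal node there is the unique short simple root (B_7), and {alpha_3, alpha_4} form two nodes joined by a triple edge (G_2). A semisimple Lie algebra decomposes uniquely as the direct sum of simple ideals, one per connected component of its Dynkin diagram, so g ≅ B_7 ⊕ G_2 (dimension 105 + 14 = 119).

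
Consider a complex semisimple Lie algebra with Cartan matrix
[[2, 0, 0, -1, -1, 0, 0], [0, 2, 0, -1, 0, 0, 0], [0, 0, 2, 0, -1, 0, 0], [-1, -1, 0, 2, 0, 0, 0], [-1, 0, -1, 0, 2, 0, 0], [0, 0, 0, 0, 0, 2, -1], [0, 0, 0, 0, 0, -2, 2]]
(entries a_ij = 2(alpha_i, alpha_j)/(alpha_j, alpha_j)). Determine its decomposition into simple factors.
A_5 (sl(6)) + B_2 (so(5))

The diagram associated to this matrix has two connected components: the simple roots {alpha_1, alpha_2, alpha_3, alpha_4, alpha_5} form a chain of 5 nodes with single edges (A_5), and {alpha_6, alpha_7} form a chain of 2 nodes with a double edge at one end; the terminal node there is the unique short simple root (B_2). A semisimple Lie algebra decomposes uniquely as the direct sum of simple ideals, one per connected component of its Dynkin diagram, so g ≅ A_5 ⊕ B_2 (dimension 35 + 10 = 45).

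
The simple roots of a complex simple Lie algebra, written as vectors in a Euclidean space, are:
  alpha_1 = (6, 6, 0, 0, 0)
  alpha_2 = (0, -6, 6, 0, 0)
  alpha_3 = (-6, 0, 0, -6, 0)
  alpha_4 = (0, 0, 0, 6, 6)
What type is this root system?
Compute the Cartan integers a_ij = 2(alpha_i, alpha_j)/(alpha_j, alpha_j); the resulting 4x4 Cartan matrix is
[[2, -1, -1, 0], [-1, 2, 0, 0], [-1, 0, 2, -1], [0, 0, -1, 2]].
All simple roots have the same length, so the diagram is simply laced. The associated Dynkin diagram is a chain of 4 nodes with single edges (A_4), so the type is A_4 (the algebra sl(5)).

A_4 (sl(5))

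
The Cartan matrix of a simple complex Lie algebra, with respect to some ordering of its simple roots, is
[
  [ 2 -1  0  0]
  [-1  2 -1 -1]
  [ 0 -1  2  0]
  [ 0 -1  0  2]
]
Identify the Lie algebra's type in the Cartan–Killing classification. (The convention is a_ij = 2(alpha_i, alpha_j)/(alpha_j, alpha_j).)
The matrix has rank 4 with 2's on the diagonal. Reading the off-diagonal entries as Dynkin edges (a single edge where a_ij = a_ji = -1; a double or triple edge where a_ij * a_ji = 2 or 3), the diagram is a chain of 2 nodes with a fork of two nodes at one end (D_4). One simple-root ordering that puts it in standard form is (alpha_4, alpha_2, alpha_1, alpha_3). So the algebra is type D_4, i.e. so(8).

D_4 (so(8))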